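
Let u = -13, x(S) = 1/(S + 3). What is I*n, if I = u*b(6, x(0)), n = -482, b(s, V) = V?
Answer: 6266/3 ≈ 2088.7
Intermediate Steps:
x(S) = 1/(3 + S)
I = -13/3 (I = -13/(3 + 0) = -13/3 ≈ -4.3333)
I*n = -13/3*(-482) = 6266/3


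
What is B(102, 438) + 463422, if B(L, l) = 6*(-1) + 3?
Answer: 463419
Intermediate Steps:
B(L, l) = -3 (B(L, l) = -6 + 3 = -3)
B(102, 438) + 463422 = -3 + 463422 = 463419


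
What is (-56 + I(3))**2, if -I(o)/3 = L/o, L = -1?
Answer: 3025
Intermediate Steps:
I(o) = 3/o (I(o) = -(-3)/o = 3/o)
(-56 + I(3))**2 = (-56 + 3/3)**2 = (-56 + 3*(1/3))**2 = (-56 + 1)**2 = (-55)**2 = 3025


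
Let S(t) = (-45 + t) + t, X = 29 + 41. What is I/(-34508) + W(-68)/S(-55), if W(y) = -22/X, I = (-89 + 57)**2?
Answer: -1293903/46801475 ≈ -0.027647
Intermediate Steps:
X = 70
I = 1024 (I = (-32)**2 = 1024)
W(y) = -11/35 (W(y) = -22/70 = -22*1/70 = -11/35)
S(t) = -45 + 2*t
I/(-34508) + W(-68)/S(-55) = 1024/(-34508) - 11/(35*(-45 + 2*(-55))) = 1024*(-1/34508) - 11/(35*(-45 - 110)) = -256/8627 - 11/35/(-155) = -256/8627 - 11/35*(-1/155) = -256/8627 + 11/5425 = -1293903/46801475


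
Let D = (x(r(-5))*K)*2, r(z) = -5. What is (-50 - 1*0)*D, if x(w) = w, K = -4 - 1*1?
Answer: -2500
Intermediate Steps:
K = -5 (K = -4 - 1 = -5)
D = 50 (D = -5*(-5)*2 = 25*2 = 50)
(-50 - 1*0)*D = (-50 - 1*0)*50 = (-50 + 0)*50 = -50*50 = -2500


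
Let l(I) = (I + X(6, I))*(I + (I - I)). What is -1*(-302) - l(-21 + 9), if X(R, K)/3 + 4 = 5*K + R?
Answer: -1930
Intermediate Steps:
X(R, K) = -12 + 3*R + 15*K (X(R, K) = -12 + 3*(5*K + R) = -12 + 3*(R + 5*K) = -12 + (3*R + 15*K) = -12 + 3*R + 15*K)
l(I) = I*(6 + 16*I) (l(I) = (I + (-12 + 3*6 + 15*I))*(I + (I - I)) = (I + (-12 + 18 + 15*I))*(I + 0) = (I + (6 + 15*I))*I = (6 + 16*I)*I = I*(6 + 16*I))
-1*(-302) - l(-21 + 9) = -1*(-302) - 2*(-21 + 9)*(3 + 8*(-21 + 9)) = 302 - 2*(-12)*(3 + 8*(-12)) = 302 - 2*(-12)*(3 - 96) = 302 - 2*(-12)*(-93) = 302 - 1*2232 = 302 - 2232 = -1930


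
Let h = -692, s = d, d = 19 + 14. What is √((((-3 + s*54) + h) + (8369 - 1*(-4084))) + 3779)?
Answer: √17319 ≈ 131.60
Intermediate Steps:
d = 33
s = 33
√((((-3 + s*54) + h) + (8369 - 1*(-4084))) + 3779) = √((((-3 + 33*54) - 692) + (8369 - 1*(-4084))) + 3779) = √((((-3 + 1782) - 692) + (8369 + 4084)) + 3779) = √(((1779 - 692) + 12453) + 3779) = √((1087 + 12453) + 3779) = √(13540 + 3779) = √17319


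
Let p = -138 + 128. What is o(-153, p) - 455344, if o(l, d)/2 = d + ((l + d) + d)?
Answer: -455710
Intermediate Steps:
p = -10
o(l, d) = 2*l + 6*d (o(l, d) = 2*(d + ((l + d) + d)) = 2*(d + ((d + l) + d)) = 2*(d + (l + 2*d)) = 2*(l + 3*d) = 2*l + 6*d)
o(-153, p) - 455344 = (2*(-153) + 6*(-10)) - 455344 = (-306 - 60) - 455344 = -366 - 455344 = -455710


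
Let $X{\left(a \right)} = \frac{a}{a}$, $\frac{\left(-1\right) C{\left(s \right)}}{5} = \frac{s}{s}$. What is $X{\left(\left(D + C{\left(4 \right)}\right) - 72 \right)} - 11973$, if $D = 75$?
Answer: $-11972$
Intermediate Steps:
$C{\left(s \right)} = -5$ ($C{\left(s \right)} = - 5 \frac{s}{s} = \left(-5\right) 1 = -5$)
$X{\left(a \right)} = 1$
$X{\left(\left(D + C{\left(4 \right)}\right) - 72 \right)} - 11973 = 1 - 11973 = -11972$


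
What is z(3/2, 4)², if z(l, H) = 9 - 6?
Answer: 9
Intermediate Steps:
z(l, H) = 3
z(3/2, 4)² = 3² = 9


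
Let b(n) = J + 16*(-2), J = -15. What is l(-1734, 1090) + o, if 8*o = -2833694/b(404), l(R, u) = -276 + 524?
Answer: 1463471/188 ≈ 7784.4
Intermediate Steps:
l(R, u) = 248
b(n) = -47 (b(n) = -15 + 16*(-2) = -15 - 32 = -47)
o = 1416847/188 (o = (-2833694/(-47))/8 = (-2833694*(-1/47))/8 = (1/8)*(2833694/47) = 1416847/188 ≈ 7536.4)
l(-1734, 1090) + o = 248 + 1416847/188 = 1463471/188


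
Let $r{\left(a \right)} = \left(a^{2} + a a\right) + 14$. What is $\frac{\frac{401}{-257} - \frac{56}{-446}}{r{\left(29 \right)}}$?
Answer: $- \frac{82227}{97199456} \approx -0.00084596$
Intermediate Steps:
$r{\left(a \right)} = 14 + 2 a^{2}$ ($r{\left(a \right)} = \left(a^{2} + a^{2}\right) + 14 = 2 a^{2} + 14 = 14 + 2 a^{2}$)
$\frac{\frac{401}{-257} - \frac{56}{-446}}{r{\left(29 \right)}} = \frac{\frac{401}{-257} - \frac{56}{-446}}{14 + 2 \cdot 29^{2}} = \frac{401 \left(- \frac{1}{257}\right) - - \frac{28}{223}}{14 + 2 \cdot 841} = \frac{- \frac{401}{257} + \frac{28}{223}}{14 + 1682} = - \frac{82227}{57311 \cdot 1696} = \left(- \frac{82227}{57311}\right) \frac{1}{1696} = - \frac{82227}{97199456}$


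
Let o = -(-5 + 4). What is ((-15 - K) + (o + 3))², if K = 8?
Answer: 361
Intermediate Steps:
o = 1 (o = -1*(-1) = 1)
((-15 - K) + (o + 3))² = ((-15 - 1*8) + (1 + 3))² = ((-15 - 8) + 4)² = (-23 + 4)² = (-19)² = 361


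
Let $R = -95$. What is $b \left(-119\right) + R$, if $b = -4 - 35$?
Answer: $4546$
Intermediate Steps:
$b = -39$ ($b = -4 - 35 = -39$)
$b \left(-119\right) + R = \left(-39\right) \left(-119\right) - 95 = 4641 - 95 = 4546$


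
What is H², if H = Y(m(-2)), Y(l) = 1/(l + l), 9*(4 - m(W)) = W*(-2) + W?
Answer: 81/4624 ≈ 0.017517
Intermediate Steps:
m(W) = 4 + W/9 (m(W) = 4 - (W*(-2) + W)/9 = 4 - (-2*W + W)/9 = 4 - (-1)*W/9 = 4 + W/9)
Y(l) = 1/(2*l)
H = 9/68 (H = 1/(2*(4 + (⅑)*(-2))) = 1/(2*(4 - 2/9)) = 1/(2*(34/9)) = (½)*(9/34) = 9/68 ≈ 0.13235)
H² = (9/68)² = 81/4624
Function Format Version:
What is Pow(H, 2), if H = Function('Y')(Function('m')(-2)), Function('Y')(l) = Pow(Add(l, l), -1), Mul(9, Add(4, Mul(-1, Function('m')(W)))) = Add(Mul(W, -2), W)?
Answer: Rational(81, 4624) ≈ 0.017517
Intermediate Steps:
Function('m')(W) = Add(4, Mul(Rational(1, 9), W)) (Function('m')(W) = Add(4, Mul(Rational(-1, 9), Add(Mul(W, -2), W))) = Add(4, Mul(Rational(-1, 9), Add(Mul(-2, W), W))) = Add(4, Mul(Rational(-1, 9), Mul(-1, W))) = Add(4, Mul(Rational(1, 9), W)))
Function('Y')(l) = Mul(Rational(1, 2), Pow(l, -1)) (Function('Y')(l) = Pow(Mul(2, l), -1) = Mul(Rational(1, 2), Pow(l, -1)))
H = Rational(9, 68) (H = Mul(Rational(1, 2), Pow(Add(4, Mul(Rational(1, 9), -2)), -1)) = Mul(Rational(1, 2), Pow(Add(4, Rational(-2, 9)), -1)) = Mul(Rational(1, 2), Pow(Rational(34, 9), -1)) = Mul(Rational(1, 2), Rational(9, 34)) = Rational(9, 68) ≈ 0.13235)
Pow(H, 2) = Pow(Rational(9, 68), 2) = Rational(81, 4624)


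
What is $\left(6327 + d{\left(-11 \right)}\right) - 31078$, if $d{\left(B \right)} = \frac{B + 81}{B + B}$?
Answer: $- \frac{272296}{11} \approx -24754.0$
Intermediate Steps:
$d{\left(B \right)} = \frac{81 + B}{2 B}$
$\left(6327 + d{\left(-11 \right)}\right) - 31078 = \left(6327 + \frac{81 - 11}{2 \left(-11\right)}\right) - 31078 = \left(6327 + \frac{1}{2} \left(- \frac{1}{11}\right) 70\right) - 31078 = \left(6327 - \frac{35}{11}\right) - 31078 = \frac{69562}{11} - 31078 = - \frac{272296}{11}$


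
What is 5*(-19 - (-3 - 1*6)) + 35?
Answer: -15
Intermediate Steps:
5*(-19 - (-3 - 1*6)) + 35 = 5*(-19 - (-3 - 6)) + 35 = 5*(-19 - 1*(-9)) + 35 = 5*(-19 + 9) + 35 = 5*(-10) + 35 = -50 + 35 = -15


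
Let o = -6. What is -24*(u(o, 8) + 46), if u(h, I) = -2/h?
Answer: -1112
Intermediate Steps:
-24*(u(o, 8) + 46) = -24*(-2/(-6) + 46) = -24*(-2*(-⅙) + 46) = -24*(⅓ + 46) = -24*139/3 = -1112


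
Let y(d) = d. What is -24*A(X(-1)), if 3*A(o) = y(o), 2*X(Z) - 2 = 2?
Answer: -16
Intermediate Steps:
X(Z) = 2 (X(Z) = 1 + (½)*2 = 1 + 1 = 2)
A(o) = o/3
-24*A(X(-1)) = -8*2 = -24*⅔ = -16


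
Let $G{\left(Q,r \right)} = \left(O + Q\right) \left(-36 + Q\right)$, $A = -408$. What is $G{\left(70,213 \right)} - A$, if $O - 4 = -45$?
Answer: $1394$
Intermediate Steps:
$O = -41$ ($O = 4 - 45 = -41$)
$G{\left(Q,r \right)} = \left(-41 + Q\right) \left(-36 + Q\right)$
$G{\left(70,213 \right)} - A = \left(1476 + 70^{2} - 5390\right) - -408 = \left(1476 + 4900 - 5390\right) + 408 = 986 + 408 = 1394$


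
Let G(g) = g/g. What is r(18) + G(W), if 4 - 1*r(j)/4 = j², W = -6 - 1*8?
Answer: -1279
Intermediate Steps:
W = -14 (W = -6 - 8 = -14)
G(g) = 1
r(j) = 16 - 4*j²
r(18) + G(W) = (16 - 4*18²) + 1 = (16 - 4*324) + 1 = (16 - 1296) + 1 = -1280 + 1 = -1279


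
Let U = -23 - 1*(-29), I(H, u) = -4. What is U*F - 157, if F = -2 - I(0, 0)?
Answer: -145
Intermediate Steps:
U = 6 (U = -23 + 29 = 6)
F = 2 (F = -2 - 1*(-4) = -2 + 4 = 2)
U*F - 157 = 6*2 - 157 = 12 - 157 = -145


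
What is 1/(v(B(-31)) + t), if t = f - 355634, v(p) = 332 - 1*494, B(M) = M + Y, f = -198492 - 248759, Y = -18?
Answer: -1/803047 ≈ -1.2453e-6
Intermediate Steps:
f = -447251
B(M) = -18 + M (B(M) = M - 18 = -18 + M)
v(p) = -162 (v(p) = 332 - 494 = -162)
t = -802885 (t = -447251 - 355634 = -802885)
1/(v(B(-31)) + t) = 1/(-162 - 802885) = 1/(-803047) = -1/803047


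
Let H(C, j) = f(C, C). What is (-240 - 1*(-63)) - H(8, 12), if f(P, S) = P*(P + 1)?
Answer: -249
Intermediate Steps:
f(P, S) = P*(1 + P)
H(C, j) = C*(1 + C)
(-240 - 1*(-63)) - H(8, 12) = (-240 - 1*(-63)) - 8*(1 + 8) = (-240 + 63) - 8*9 = -177 - 1*72 = -177 - 72 = -249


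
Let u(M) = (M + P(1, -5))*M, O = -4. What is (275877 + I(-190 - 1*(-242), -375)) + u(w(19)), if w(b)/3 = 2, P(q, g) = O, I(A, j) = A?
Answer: 275941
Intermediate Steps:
P(q, g) = -4
w(b) = 6 (w(b) = 3*2 = 6)
u(M) = M*(-4 + M) (u(M) = (M - 4)*M = (-4 + M)*M = M*(-4 + M))
(275877 + I(-190 - 1*(-242), -375)) + u(w(19)) = (275877 + (-190 - 1*(-242))) + 6*(-4 + 6) = (275877 + (-190 + 242)) + 6*2 = (275877 + 52) + 12 = 275929 + 12 = 275941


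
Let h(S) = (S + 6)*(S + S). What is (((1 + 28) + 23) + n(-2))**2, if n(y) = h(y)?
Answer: 1296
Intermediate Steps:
h(S) = 2*S*(6 + S) (h(S) = (6 + S)*(2*S) = 2*S*(6 + S))
n(y) = 2*y*(6 + y)
(((1 + 28) + 23) + n(-2))**2 = (((1 + 28) + 23) + 2*(-2)*(6 - 2))**2 = ((29 + 23) + 2*(-2)*4)**2 = (52 - 16)**2 = 36**2 = 1296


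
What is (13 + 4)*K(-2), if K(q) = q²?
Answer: 68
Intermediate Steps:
(13 + 4)*K(-2) = (13 + 4)*(-2)² = 17*4 = 68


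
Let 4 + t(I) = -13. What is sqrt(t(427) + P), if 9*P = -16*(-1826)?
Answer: sqrt(29063)/3 ≈ 56.826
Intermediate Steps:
P = 29216/9 (P = (-16*(-1826))/9 = (1/9)*29216 = 29216/9 ≈ 3246.2)
t(I) = -17 (t(I) = -4 - 13 = -17)
sqrt(t(427) + P) = sqrt(-17 + 29216/9) = sqrt(29063/9) = sqrt(29063)/3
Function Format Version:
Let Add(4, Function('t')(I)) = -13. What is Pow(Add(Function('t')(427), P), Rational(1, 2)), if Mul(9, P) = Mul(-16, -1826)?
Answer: Mul(Rational(1, 3), Pow(29063, Rational(1, 2))) ≈ 56.826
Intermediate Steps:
P = Rational(29216, 9) (P = Mul(Rational(1, 9), Mul(-16, -1826)) = Mul(Rational(1, 9), 29216) = Rational(29216, 9) ≈ 3246.2)
Function('t')(I) = -17 (Function('t')(I) = Add(-4, -13) = -17)
Pow(Add(Function('t')(427), P), Rational(1, 2)) = Pow(Add(-17, Rational(29216, 9)), Rational(1, 2)) = Pow(Rational(29063, 9), Rational(1, 2)) = Mul(Rational(1, 3), Pow(29063, Rational(1, 2)))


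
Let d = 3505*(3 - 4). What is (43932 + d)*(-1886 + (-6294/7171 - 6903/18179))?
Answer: -9946089650059751/130361609 ≈ -7.6296e+7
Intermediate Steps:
d = -3505 (d = 3505*(-1) = -3505)
(43932 + d)*(-1886 + (-6294/7171 - 6903/18179)) = (43932 - 3505)*(-1886 + (-6294/7171 - 6903/18179)) = 40427*(-1886 + (-6294*1/7171 - 6903*1/18179)) = 40427*(-1886 + (-6294/7171 - 6903/18179)) = 40427*(-1886 - 163920039/130361609) = 40427*(-246025914613/130361609) = -9946089650059751/130361609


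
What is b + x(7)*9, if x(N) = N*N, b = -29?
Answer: 412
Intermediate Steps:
x(N) = N**2
b + x(7)*9 = -29 + 7**2*9 = -29 + 49*9 = -29 + 441 = 412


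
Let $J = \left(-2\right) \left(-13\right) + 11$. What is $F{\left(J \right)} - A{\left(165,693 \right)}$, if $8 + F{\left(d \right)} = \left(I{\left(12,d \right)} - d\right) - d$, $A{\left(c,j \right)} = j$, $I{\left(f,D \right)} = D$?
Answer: $-738$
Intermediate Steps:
$J = 37$ ($J = 26 + 11 = 37$)
$F{\left(d \right)} = -8 - d$ ($F{\left(d \right)} = -8 + \left(\left(d - d\right) - d\right) = -8 + \left(0 - d\right) = -8 - d$)
$F{\left(J \right)} - A{\left(165,693 \right)} = \left(-8 - 37\right) - 693 = -45 - 693 = -738$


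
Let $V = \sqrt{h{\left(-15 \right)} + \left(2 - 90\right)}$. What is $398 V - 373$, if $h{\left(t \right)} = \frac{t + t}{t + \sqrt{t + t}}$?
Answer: $-373 + 398 \sqrt{2} \sqrt{- \frac{645 - 44 i \sqrt{30}}{15 - i \sqrt{30}}} \approx -359.19 + 3696.0 i$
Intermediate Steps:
$h{\left(t \right)} = \frac{2 t}{t + \sqrt{2} \sqrt{t}}$ ($h{\left(t \right)} = \frac{2 t}{t + \sqrt{2 t}} = \frac{2 t}{t + \sqrt{2} \sqrt{t}}$)
$V = \sqrt{-88 - \frac{30}{-15 + i \sqrt{30}}}$ ($V = \sqrt{2 \left(-15\right) \frac{1}{-15 + \sqrt{2} \sqrt{-15}} + \left(2 - 90\right)} = \sqrt{2 \left(-15\right) \frac{1}{-15 + \sqrt{2} i \sqrt{15}} + \left(2 - 90\right)} = \sqrt{2 \left(-15\right) \frac{1}{-15 + i \sqrt{30}} - 88} = \sqrt{- \frac{30}{-15 + i \sqrt{30}} - 88} = \sqrt{-88 - \frac{30}{-15 + i \sqrt{30}}} \approx 0.03469 + 9.2864 i$)
$398 V - 373 = 398 \sqrt{2} \sqrt{\frac{645 - 44 i \sqrt{30}}{-15 + i \sqrt{30}}} - 373 = -373 + 398 \sqrt{2} \sqrt{\frac{645 - 44 i \sqrt{30}}{-15 + i \sqrt{30}}}$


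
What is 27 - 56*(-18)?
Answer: 1035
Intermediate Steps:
27 - 56*(-18) = 27 - 28*(-36) = 27 + 1008 = 1035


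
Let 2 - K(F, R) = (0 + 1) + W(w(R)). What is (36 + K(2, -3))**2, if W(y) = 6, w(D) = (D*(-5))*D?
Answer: 961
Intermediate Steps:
w(D) = -5*D**2 (w(D) = (-5*D)*D = -5*D**2)
K(F, R) = -5 (K(F, R) = 2 - ((0 + 1) + 6) = 2 - (1 + 6) = 2 - 1*7 = 2 - 7 = -5)
(36 + K(2, -3))**2 = (36 - 5)**2 = 31**2 = 961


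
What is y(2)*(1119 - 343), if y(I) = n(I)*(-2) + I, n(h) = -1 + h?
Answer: 0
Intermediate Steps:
y(I) = 2 - I (y(I) = (-1 + I)*(-2) + I = (2 - 2*I) + I = 2 - I)
y(2)*(1119 - 343) = (2 - 1*2)*(1119 - 343) = (2 - 2)*776 = 0*776 = 0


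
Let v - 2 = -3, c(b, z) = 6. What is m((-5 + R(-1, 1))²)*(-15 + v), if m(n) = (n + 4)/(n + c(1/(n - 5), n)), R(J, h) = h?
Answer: -160/11 ≈ -14.545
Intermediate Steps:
v = -1 (v = 2 - 3 = -1)
m(n) = (4 + n)/(6 + n) (m(n) = (n + 4)/(n + 6) = (4 + n)/(6 + n))
m((-5 + R(-1, 1))²)*(-15 + v) = ((4 + (-5 + 1)²)/(6 + (-5 + 1)²))*(-15 - 1) = ((4 + (-4)²)/(6 + (-4)²))*(-16) = ((4 + 16)/(6 + 16))*(-16) = (20/22)*(-16) = ((1/22)*20)*(-16) = (10/11)*(-16) = -160/11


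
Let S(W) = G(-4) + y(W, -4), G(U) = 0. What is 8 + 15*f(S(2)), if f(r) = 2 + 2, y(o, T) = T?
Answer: 68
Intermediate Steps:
S(W) = -4 (S(W) = 0 - 4 = -4)
f(r) = 4
8 + 15*f(S(2)) = 8 + 15*4 = 8 + 60 = 68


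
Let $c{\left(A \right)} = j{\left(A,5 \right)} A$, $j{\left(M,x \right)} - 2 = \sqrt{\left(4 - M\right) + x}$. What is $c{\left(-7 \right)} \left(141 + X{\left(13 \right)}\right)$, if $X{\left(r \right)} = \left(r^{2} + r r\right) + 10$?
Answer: $-20538$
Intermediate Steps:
$j{\left(M,x \right)} = 2 + \sqrt{4 + x - M}$ ($j{\left(M,x \right)} = 2 + \sqrt{\left(4 - M\right) + x} = 2 + \sqrt{4 + x - M}$)
$c{\left(A \right)} = A \left(2 + \sqrt{9 - A}\right)$ ($c{\left(A \right)} = \left(2 + \sqrt{4 + 5 - A}\right) A = \left(2 + \sqrt{9 - A}\right) A = A \left(2 + \sqrt{9 - A}\right)$)
$X{\left(r \right)} = 10 + 2 r^{2}$ ($X{\left(r \right)} = \left(r^{2} + r^{2}\right) + 10 = 2 r^{2} + 10 = 10 + 2 r^{2}$)
$c{\left(-7 \right)} \left(141 + X{\left(13 \right)}\right) = - 7 \left(2 + \sqrt{9 - -7}\right) \left(141 + \left(10 + 2 \cdot 13^{2}\right)\right) = - 7 \left(2 + \sqrt{9 + 7}\right) \left(141 + \left(10 + 2 \cdot 169\right)\right) = - 7 \left(2 + \sqrt{16}\right) \left(141 + \left(10 + 338\right)\right) = - 7 \left(2 + 4\right) \left(141 + 348\right) = \left(-7\right) 6 \cdot 489 = \left(-42\right) 489 = -20538$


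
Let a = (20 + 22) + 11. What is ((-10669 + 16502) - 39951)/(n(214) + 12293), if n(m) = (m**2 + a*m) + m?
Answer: -34118/69645 ≈ -0.48988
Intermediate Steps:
a = 53 (a = 42 + 11 = 53)
n(m) = m**2 + 54*m (n(m) = (m**2 + 53*m) + m = m**2 + 54*m)
((-10669 + 16502) - 39951)/(n(214) + 12293) = ((-10669 + 16502) - 39951)/(214*(54 + 214) + 12293) = (5833 - 39951)/(214*268 + 12293) = -34118/(57352 + 12293) = -34118/69645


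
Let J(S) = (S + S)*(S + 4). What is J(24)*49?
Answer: 65856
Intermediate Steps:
J(S) = 2*S*(4 + S) (J(S) = (2*S)*(4 + S) = 2*S*(4 + S))
J(24)*49 = (2*24*(4 + 24))*49 = (2*24*28)*49 = 1344*49 = 65856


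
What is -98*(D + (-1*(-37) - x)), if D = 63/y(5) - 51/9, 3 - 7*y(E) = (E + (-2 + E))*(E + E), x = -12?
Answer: -121618/33 ≈ -3685.4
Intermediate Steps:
y(E) = 3/7 - 2*E*(-2 + 2*E)/7 (y(E) = 3/7 - (E + (-2 + E))*(E + E)/7 = 3/7 - (-2 + 2*E)*2*E/7 = 3/7 - 2*E*(-2 + 2*E)/7)
D = -376/33 (D = 63/(3/7 - 4/7*5**2 + (4/7)*5) - 51/9 = 63/(3/7 - 4/7*25 + 20/7) - 51*1/9 = 63/(3/7 - 100/7 + 20/7) - 17/3 = 63/(-11) - 17/3 = 63*(-1/11) - 17/3 = -63/11 - 17/3 = -376/33 ≈ -11.394)
-98*(D + (-1*(-37) - x)) = -98*(-376/33 + (-1*(-37) - 1*(-12))) = -98*(-376/33 + (37 + 12)) = -98*(-376/33 + 49) = -98*1241/33 = -121618/33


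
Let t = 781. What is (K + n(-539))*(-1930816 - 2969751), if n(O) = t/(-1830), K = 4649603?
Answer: -41697810748226003/1830 ≈ -2.2786e+13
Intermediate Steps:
n(O) = -781/1830 (n(O) = 781/(-1830) = 781*(-1/1830) = -781/1830)
(K + n(-539))*(-1930816 - 2969751) = (4649603 - 781/1830)*(-1930816 - 2969751) = (8508772709/1830)*(-4900567) = -41697810748226003/1830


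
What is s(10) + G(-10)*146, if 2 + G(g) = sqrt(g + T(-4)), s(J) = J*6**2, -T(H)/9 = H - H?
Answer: 68 + 146*I*sqrt(10) ≈ 68.0 + 461.69*I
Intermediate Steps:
T(H) = 0 (T(H) = -9*(H - H) = -9*0 = 0)
s(J) = 36*J (s(J) = J*36 = 36*J)
G(g) = -2 + sqrt(g) (G(g) = -2 + sqrt(g + 0) = -2 + sqrt(g))
s(10) + G(-10)*146 = 36*10 + (-2 + sqrt(-10))*146 = 360 + (-2 + I*sqrt(10))*146 = 360 + (-292 + 146*I*sqrt(10)) = 68 + 146*I*sqrt(10)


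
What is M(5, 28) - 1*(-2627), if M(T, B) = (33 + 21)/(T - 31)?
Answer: 34124/13 ≈ 2624.9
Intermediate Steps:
M(T, B) = 54/(-31 + T)
M(5, 28) - 1*(-2627) = 54/(-31 + 5) - 1*(-2627) = 54/(-26) + 2627 = 54*(-1/26) + 2627 = -27/13 + 2627 = 34124/13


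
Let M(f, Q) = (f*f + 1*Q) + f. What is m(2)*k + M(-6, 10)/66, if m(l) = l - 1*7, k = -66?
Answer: 10910/33 ≈ 330.61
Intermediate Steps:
M(f, Q) = Q + f + f**2 (M(f, Q) = (f**2 + Q) + f = (Q + f**2) + f = Q + f + f**2)
m(l) = -7 + l (m(l) = l - 7 = -7 + l)
m(2)*k + M(-6, 10)/66 = (-7 + 2)*(-66) + (10 - 6 + (-6)**2)/66 = -5*(-66) + (10 - 6 + 36)*(1/66) = 330 + 40*(1/66) = 330 + 20/33 = 10910/33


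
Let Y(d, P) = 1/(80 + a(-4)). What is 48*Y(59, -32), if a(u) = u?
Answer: 12/19 ≈ 0.63158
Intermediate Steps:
Y(d, P) = 1/76 (Y(d, P) = 1/(80 - 4) = 1/76)
48*Y(59, -32) = 48*(1/76) = 12/19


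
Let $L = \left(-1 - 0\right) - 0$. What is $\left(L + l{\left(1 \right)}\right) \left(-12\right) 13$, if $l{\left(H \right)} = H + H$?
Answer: $-156$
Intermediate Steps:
$l{\left(H \right)} = 2 H$
$L = -1$ ($L = \left(-1 + 0\right) + 0 = -1 + 0 = -1$)
$\left(L + l{\left(1 \right)}\right) \left(-12\right) 13 = \left(-1 + 2 \cdot 1\right) \left(-12\right) 13 = \left(-1 + 2\right) \left(-12\right) 13 = 1 \left(-12\right) 13 = \left(-12\right) 13 = -156$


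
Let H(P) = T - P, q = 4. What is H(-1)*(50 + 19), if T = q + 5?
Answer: 690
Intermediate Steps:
T = 9 (T = 4 + 5 = 9)
H(P) = 9 - P
H(-1)*(50 + 19) = (9 - 1*(-1))*(50 + 19) = (9 + 1)*69 = 10*69 = 690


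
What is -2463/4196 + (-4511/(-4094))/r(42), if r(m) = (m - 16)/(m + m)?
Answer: 25534491/8589212 ≈ 2.9729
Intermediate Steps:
r(m) = (-16 + m)/(2*m) (r(m) = (-16 + m)/((2*m)) = (-16 + m)*(1/(2*m)) = (-16 + m)/(2*m))
-2463/4196 + (-4511/(-4094))/r(42) = -2463/4196 + (-4511/(-4094))/(((½)*(-16 + 42)/42)) = -2463*1/4196 + (-4511*(-1/4094))/(((½)*(1/42)*26)) = -2463/4196 + 4511/(4094*(13/42)) = -2463/4196 + (4511/4094)*(42/13) = -2463/4196 + 7287/2047 = 25534491/8589212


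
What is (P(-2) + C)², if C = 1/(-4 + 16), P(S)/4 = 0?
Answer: 1/144 ≈ 0.0069444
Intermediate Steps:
P(S) = 0 (P(S) = 4*0 = 0)
C = 1/12 ≈ 0.083333
(P(-2) + C)² = (0 + 1/12)² = (1/12)² = 1/144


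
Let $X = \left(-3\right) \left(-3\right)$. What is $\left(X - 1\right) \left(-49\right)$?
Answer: $-392$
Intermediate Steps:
$X = 9$
$\left(X - 1\right) \left(-49\right) = \left(9 - 1\right) \left(-49\right) = 8 \left(-49\right) = -392$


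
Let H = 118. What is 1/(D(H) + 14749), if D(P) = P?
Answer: 1/14867 ≈ 6.7263e-5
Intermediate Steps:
1/(D(H) + 14749) = 1/(118 + 14749) = 1/14867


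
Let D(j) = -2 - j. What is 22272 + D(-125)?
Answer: 22395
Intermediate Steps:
22272 + D(-125) = 22272 + (-2 - 1*(-125)) = 22272 + (-2 + 125) = 22272 + 123 = 22395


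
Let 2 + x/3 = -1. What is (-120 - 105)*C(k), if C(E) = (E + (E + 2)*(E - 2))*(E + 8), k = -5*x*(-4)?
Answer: 1246759200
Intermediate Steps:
x = -9 (x = -6 + 3*(-1) = -6 - 3 = -9)
k = -180 (k = -5*(-9)*(-4) = 45*(-4) = -180)
C(E) = (8 + E)*(E + (-2 + E)*(2 + E)) (C(E) = (E + (2 + E)*(-2 + E))*(8 + E) = (E + (-2 + E)*(2 + E))*(8 + E) = (8 + E)*(E + (-2 + E)*(2 + E)))
(-120 - 105)*C(k) = (-120 - 105)*(-32 + (-180)³ + 4*(-180) + 9*(-180)²) = -225*(-32 - 5832000 - 720 + 9*32400) = -225*(-32 - 5832000 - 720 + 291600) = -225*(-5541152) = 1246759200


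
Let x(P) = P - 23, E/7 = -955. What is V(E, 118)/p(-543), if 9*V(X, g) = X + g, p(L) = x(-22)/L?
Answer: -396209/45 ≈ -8804.6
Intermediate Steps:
E = -6685 (E = 7*(-955) = -6685)
x(P) = -23 + P
p(L) = -45/L (p(L) = (-23 - 22)/L = -45/L)
V(X, g) = X/9 + g/9 (V(X, g) = (X + g)/9 = X/9 + g/9)
V(E, 118)/p(-543) = ((1/9)*(-6685) + (1/9)*118)/((-45/(-543))) = (-6685/9 + 118/9)/((-45*(-1/543))) = -2189/(3*15/181) = -2189/3*181/15 = -396209/45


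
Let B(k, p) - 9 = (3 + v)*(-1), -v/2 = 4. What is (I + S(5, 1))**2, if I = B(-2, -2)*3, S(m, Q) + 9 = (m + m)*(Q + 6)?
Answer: 10609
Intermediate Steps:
v = -8 (v = -2*4 = -8)
B(k, p) = 14 (B(k, p) = 9 + (3 - 8)*(-1) = 9 - 5*(-1) = 9 + 5 = 14)
S(m, Q) = -9 + 2*m*(6 + Q) (S(m, Q) = -9 + (m + m)*(Q + 6) = -9 + (2*m)*(6 + Q) = -9 + 2*m*(6 + Q))
I = 42 (I = 14*3 = 42)
(I + S(5, 1))**2 = (42 + (-9 + 12*5 + 2*1*5))**2 = (42 + (-9 + 60 + 10))**2 = (42 + 61)**2 = 103**2 = 10609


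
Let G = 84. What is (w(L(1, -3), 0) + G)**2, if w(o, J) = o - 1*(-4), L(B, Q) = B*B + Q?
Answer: 7396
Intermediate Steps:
L(B, Q) = Q + B**2 (L(B, Q) = B**2 + Q = Q + B**2)
w(o, J) = 4 + o (w(o, J) = o + 4 = 4 + o)
(w(L(1, -3), 0) + G)**2 = ((4 + (-3 + 1**2)) + 84)**2 = ((4 + (-3 + 1)) + 84)**2 = ((4 - 2) + 84)**2 = (2 + 84)**2 = 86**2 = 7396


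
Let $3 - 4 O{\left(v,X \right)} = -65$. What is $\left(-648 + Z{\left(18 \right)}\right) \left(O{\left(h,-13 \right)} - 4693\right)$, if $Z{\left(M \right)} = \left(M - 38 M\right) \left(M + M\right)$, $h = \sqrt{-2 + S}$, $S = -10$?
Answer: $115141824$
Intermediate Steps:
$h = 2 i \sqrt{3}$ ($h = \sqrt{-2 - 10} = \sqrt{-12} = 2 i \sqrt{3} \approx 3.4641 i$)
$O{\left(v,X \right)} = 17$ ($O{\left(v,X \right)} = \frac{3}{4} - - \frac{65}{4} = \frac{3}{4} + \frac{65}{4} = 17$)
$Z{\left(M \right)} = - 74 M^{2}$ ($Z{\left(M \right)} = - 37 M 2 M = - 74 M^{2}$)
$\left(-648 + Z{\left(18 \right)}\right) \left(O{\left(h,-13 \right)} - 4693\right) = \left(-648 - 74 \cdot 18^{2}\right) \left(17 - 4693\right) = \left(-648 - 23976\right) \left(-4676\right) = \left(-24624\right) \left(-4676\right) = 115141824$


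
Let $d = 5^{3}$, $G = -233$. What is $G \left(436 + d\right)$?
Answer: $-130713$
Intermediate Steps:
$d = 125$
$G \left(436 + d\right) = - 233 \left(436 + 125\right) = \left(-233\right) 561 = -130713$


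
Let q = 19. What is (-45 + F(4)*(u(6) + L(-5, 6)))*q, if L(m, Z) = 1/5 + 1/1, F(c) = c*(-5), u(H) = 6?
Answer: -3591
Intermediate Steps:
F(c) = -5*c
L(m, Z) = 6/5 (L(m, Z) = 1*(1/5) + 1*1 = 1/5 + 1 = 6/5)
(-45 + F(4)*(u(6) + L(-5, 6)))*q = (-45 + (-5*4)*(6 + 6/5))*19 = (-45 - 20*36/5)*19 = (-45 - 144)*19 = -189*19 = -3591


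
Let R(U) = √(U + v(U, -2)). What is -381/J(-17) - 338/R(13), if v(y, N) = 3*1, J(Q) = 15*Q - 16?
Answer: -45037/542 ≈ -83.094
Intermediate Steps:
J(Q) = -16 + 15*Q
v(y, N) = 3
R(U) = √(3 + U) (R(U) = √(U + 3) = √(3 + U))
-381/J(-17) - 338/R(13) = -381/(-16 + 15*(-17)) - 338/√(3 + 13) = -381/(-16 - 255) - 338/(√16) = -381/(-271) - 338/4 = -381*(-1/271) - 338*¼ = 381/271 - 169/2 = -45037/542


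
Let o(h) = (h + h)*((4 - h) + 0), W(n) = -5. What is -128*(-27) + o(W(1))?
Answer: 3366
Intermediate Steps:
o(h) = 2*h*(4 - h) (o(h) = (2*h)*(4 - h) = 2*h*(4 - h))
-128*(-27) + o(W(1)) = -128*(-27) + 2*(-5)*(4 - 1*(-5)) = 3456 + 2*(-5)*(4 + 5) = 3456 + 2*(-5)*9 = 3456 - 90 = 3366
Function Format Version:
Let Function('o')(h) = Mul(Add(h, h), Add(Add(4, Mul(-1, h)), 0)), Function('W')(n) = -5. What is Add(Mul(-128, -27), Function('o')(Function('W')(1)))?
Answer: 3366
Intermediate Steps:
Function('o')(h) = Mul(2, h, Add(4, Mul(-1, h))) (Function('o')(h) = Mul(Mul(2, h), Add(4, Mul(-1, h))) = Mul(2, h, Add(4, Mul(-1, h))))
Add(Mul(-128, -27), Function('o')(Function('W')(1))) = Add(Mul(-128, -27), Mul(2, -5, Add(4, Mul(-1, -5)))) = Add(3456, Mul(2, -5, Add(4, 5))) = Add(3456, Mul(2, -5, 9)) = Add(3456, -90) = 3366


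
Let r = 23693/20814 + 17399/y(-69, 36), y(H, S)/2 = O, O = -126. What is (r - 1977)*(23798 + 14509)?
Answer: -22826269190069/291396 ≈ -7.8334e+7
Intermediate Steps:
y(H, S) = -252 (y(H, S) = 2*(-126) = -252)
r = -59362025/874188 (r = 23693/20814 + 17399/(-252) = 23693*(1/20814) + 17399*(-1/252) = 23693/20814 - 17399/252 = -59362025/874188 ≈ -67.905)
(r - 1977)*(23798 + 14509) = (-59362025/874188 - 1977)*(23798 + 14509) = -1787631701/874188*38307 = -22826269190069/291396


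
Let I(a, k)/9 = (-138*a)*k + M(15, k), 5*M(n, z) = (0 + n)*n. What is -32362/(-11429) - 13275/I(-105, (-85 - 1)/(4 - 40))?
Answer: 20087439/7202348 ≈ 2.7890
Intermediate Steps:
M(n, z) = n**2/5 (M(n, z) = ((0 + n)*n)/5 = (n*n)/5 = n**2/5)
I(a, k) = 405 - 1242*a*k (I(a, k) = 9*((-138*a)*k + (1/5)*15**2) = 9*(-138*a*k + (1/5)*225) = 9*(-138*a*k + 45) = 9*(45 - 138*a*k) = 405 - 1242*a*k)
-32362/(-11429) - 13275/I(-105, (-85 - 1)/(4 - 40)) = -32362/(-11429) - 13275/(405 - 1242*(-105)*(-85 - 1)/(4 - 40)) = -32362*(-1/11429) - 13275/(405 - 1242*(-105)*(-86/(-36))) = 2942/1039 - 13275/(405 - 1242*(-105)*(-86*(-1/36))) = 2942/1039 - 13275/(405 - 1242*(-105)*43/18) = 2942/1039 - 13275/(405 + 311535) = 2942/1039 - 13275/311940 = 2942/1039 - 13275*1/311940 = 2942/1039 - 295/6932 = 20087439/7202348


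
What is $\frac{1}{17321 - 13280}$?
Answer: $\frac{1}{4041} \approx 0.00024746$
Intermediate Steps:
$\frac{1}{17321 - 13280} = \frac{1}{4041}$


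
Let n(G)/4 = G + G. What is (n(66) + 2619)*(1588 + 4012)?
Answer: 17623200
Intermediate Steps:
n(G) = 8*G (n(G) = 4*(G + G) = 4*(2*G) = 8*G)
(n(66) + 2619)*(1588 + 4012) = (8*66 + 2619)*(1588 + 4012) = (528 + 2619)*5600 = 3147*5600 = 17623200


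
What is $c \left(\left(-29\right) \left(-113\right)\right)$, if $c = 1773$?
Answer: $5810121$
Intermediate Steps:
$c \left(\left(-29\right) \left(-113\right)\right) = 1773 \left(\left(-29\right) \left(-113\right)\right) = 1773 \cdot 3277 = 5810121$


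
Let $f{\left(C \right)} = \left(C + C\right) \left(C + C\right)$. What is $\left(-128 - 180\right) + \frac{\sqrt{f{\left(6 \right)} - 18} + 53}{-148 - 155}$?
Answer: $- \frac{93377}{303} - \frac{\sqrt{14}}{101} \approx -308.21$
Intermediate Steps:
$f{\left(C \right)} = 4 C^{2}$ ($f{\left(C \right)} = 2 C 2 C = 4 C^{2}$)
$\left(-128 - 180\right) + \frac{\sqrt{f{\left(6 \right)} - 18} + 53}{-148 - 155} = \left(-128 - 180\right) + \frac{\sqrt{4 \cdot 6^{2} - 18} + 53}{-148 - 155} = -308 + \frac{\sqrt{4 \cdot 36 - 18} + 53}{-303} = -308 + \left(\sqrt{144 - 18} + 53\right) \left(- \frac{1}{303}\right) = -308 + \left(\sqrt{126} + 53\right) \left(- \frac{1}{303}\right) = -308 + \left(3 \sqrt{14} + 53\right) \left(- \frac{1}{303}\right) = -308 + \left(53 + 3 \sqrt{14}\right) \left(- \frac{1}{303}\right) = -308 - \left(\frac{53}{303} + \frac{\sqrt{14}}{101}\right) = - \frac{93377}{303} - \frac{\sqrt{14}}{101}$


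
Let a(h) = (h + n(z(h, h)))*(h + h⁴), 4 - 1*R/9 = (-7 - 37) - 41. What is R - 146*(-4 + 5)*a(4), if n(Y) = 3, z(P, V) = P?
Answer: -264919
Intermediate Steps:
R = 801 (R = 36 - 9*((-7 - 37) - 41) = 36 - 9*(-44 - 41) = 36 - 9*(-85) = 36 + 765 = 801)
a(h) = (3 + h)*(h + h⁴) (a(h) = (h + 3)*(h + h⁴) = (3 + h)*(h + h⁴))
R - 146*(-4 + 5)*a(4) = 801 - 146*(-4 + 5)*4*(3 + 4 + 4⁴ + 3*4³) = 801 - 146*4*(3 + 4 + 256 + 3*64) = 801 - 146*4*(3 + 4 + 256 + 192) = 801 - 146*4*455 = 801 - 146*1820 = 801 - 265720 = -264919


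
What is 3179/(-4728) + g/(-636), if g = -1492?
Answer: 139787/83528 ≈ 1.6735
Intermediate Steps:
3179/(-4728) + g/(-636) = 3179/(-4728) - 1492/(-636) = 3179*(-1/4728) - 1492*(-1/636) = -3179/4728 + 373/159 = 139787/83528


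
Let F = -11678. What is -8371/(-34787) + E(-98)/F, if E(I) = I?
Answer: 50582832/203121293 ≈ 0.24903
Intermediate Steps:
-8371/(-34787) + E(-98)/F = -8371/(-34787) - 98/(-11678) = -8371*(-1/34787) - 98*(-1/11678) = 8371/34787 + 49/5839 = 50582832/203121293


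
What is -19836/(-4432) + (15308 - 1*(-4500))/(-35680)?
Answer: 4843433/1235420 ≈ 3.9205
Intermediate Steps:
-19836/(-4432) + (15308 - 1*(-4500))/(-35680) = -19836*(-1/4432) + (15308 + 4500)*(-1/35680) = 4959/1108 + 19808*(-1/35680) = 4959/1108 - 619/1115 = 4843433/1235420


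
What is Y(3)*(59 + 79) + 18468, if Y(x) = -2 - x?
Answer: 17778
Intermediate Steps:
Y(3)*(59 + 79) + 18468 = (-2 - 1*3)*(59 + 79) + 18468 = (-2 - 3)*138 + 18468 = -5*138 + 18468 = -690 + 18468 = 17778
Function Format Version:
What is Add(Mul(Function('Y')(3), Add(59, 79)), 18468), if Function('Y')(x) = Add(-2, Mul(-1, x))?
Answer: 17778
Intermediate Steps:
Add(Mul(Function('Y')(3), Add(59, 79)), 18468) = Add(Mul(Add(-2, Mul(-1, 3)), Add(59, 79)), 18468) = Add(Mul(Add(-2, -3), 138), 18468) = Add(Mul(-5, 138), 18468) = Add(-690, 18468) = 17778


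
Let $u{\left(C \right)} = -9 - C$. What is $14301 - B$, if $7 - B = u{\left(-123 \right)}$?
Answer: $14408$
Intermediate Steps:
$B = -107$ ($B = 7 - \left(-9 - -123\right) = 7 - \left(-9 + 123\right) = 7 - 114 = -107$)
$14301 - B = 14301 - -107 = 14301 + 107 = 14408$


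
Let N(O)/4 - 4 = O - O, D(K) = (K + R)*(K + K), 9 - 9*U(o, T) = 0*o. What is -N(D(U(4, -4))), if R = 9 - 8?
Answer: -16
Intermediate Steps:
U(o, T) = 1 (U(o, T) = 1 - 0*o = 1 - ⅑*0 = 1 + 0 = 1)
R = 1
D(K) = 2*K*(1 + K) (D(K) = (K + 1)*(K + K) = (1 + K)*(2*K) = 2*K*(1 + K))
N(O) = 16 (N(O) = 16 + 4*(O - O) = 16 + 4*0 = 16 + 0 = 16)
-N(D(U(4, -4))) = -1*16 = -16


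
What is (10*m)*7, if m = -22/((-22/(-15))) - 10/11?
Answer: -12250/11 ≈ -1113.6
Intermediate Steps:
m = -175/11 (m = -22/((-22*(-1/15))) - 10*1/11 = -22/22/15 - 10/11 = -22*15/22 - 10/11 = -15 - 10/11 = -175/11 ≈ -15.909)
(10*m)*7 = (10*(-175/11))*7 = -1750/11*7 = -12250/11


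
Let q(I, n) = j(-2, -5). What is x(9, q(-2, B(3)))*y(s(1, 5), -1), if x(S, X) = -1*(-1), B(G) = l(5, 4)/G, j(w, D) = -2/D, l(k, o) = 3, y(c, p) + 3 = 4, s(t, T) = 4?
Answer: 1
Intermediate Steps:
y(c, p) = 1 (y(c, p) = -3 + 4 = 1)
B(G) = 3/G
q(I, n) = 2/5 (q(I, n) = -2/(-5) = -2*(-1/5) = 2/5)
x(S, X) = 1
x(9, q(-2, B(3)))*y(s(1, 5), -1) = 1*1 = 1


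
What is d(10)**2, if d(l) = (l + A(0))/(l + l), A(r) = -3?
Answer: 49/400 ≈ 0.12250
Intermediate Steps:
d(l) = (-3 + l)/(2*l) (d(l) = (l - 3)/(l + l) = (-3 + l)/((2*l)) = (-3 + l)*(1/(2*l)) = (-3 + l)/(2*l))
d(10)**2 = ((1/2)*(-3 + 10)/10)**2 = ((1/2)*(1/10)*7)**2 = (7/20)**2 = 49/400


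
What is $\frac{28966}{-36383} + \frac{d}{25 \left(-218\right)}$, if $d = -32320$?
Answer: $\frac{101803386}{19828735} \approx 5.1341$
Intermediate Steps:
$\frac{28966}{-36383} + \frac{d}{25 \left(-218\right)} = \frac{28966}{-36383} - \frac{32320}{25 \left(-218\right)} = 28966 \left(- \frac{1}{36383}\right) - \frac{32320}{-5450} = - \frac{28966}{36383} - - \frac{3232}{545} = - \frac{28966}{36383} + \frac{3232}{545} = \frac{101803386}{19828735}$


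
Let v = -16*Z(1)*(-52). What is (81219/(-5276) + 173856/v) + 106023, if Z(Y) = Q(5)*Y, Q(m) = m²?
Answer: 181785574179/1714700 ≈ 1.0602e+5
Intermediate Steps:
Z(Y) = 25*Y (Z(Y) = 5²*Y = 25*Y)
v = 20800 (v = -400*(-52) = 20800)
(81219/(-5276) + 173856/v) + 106023 = (81219/(-5276) + 173856/20800) + 106023 = (81219*(-1/5276) + 173856*(1/20800)) + 106023 = (-81219/5276 + 5433/650) + 106023 = -12063921/1714700 + 106023 = 181785574179/1714700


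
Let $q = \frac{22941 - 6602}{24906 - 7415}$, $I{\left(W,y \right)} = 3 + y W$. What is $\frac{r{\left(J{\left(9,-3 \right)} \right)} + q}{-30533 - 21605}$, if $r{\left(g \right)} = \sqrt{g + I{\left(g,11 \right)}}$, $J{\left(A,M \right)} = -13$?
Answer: $- \frac{16339}{911945758} - \frac{3 i \sqrt{17}}{52138} \approx -1.7917 \cdot 10^{-5} - 0.00023724 i$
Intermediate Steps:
$I{\left(W,y \right)} = 3 + W y$
$q = \frac{16339}{17491} \approx 0.93414$
$r{\left(g \right)} = \sqrt{3 + 12 g}$ ($r{\left(g \right)} = \sqrt{g + \left(3 + g 11\right)} = \sqrt{g + \left(3 + 11 g\right)} = \sqrt{3 + 12 g}$)
$\frac{r{\left(J{\left(9,-3 \right)} \right)} + q}{-30533 - 21605} = \frac{\sqrt{3 + 12 \left(-13\right)} + \frac{16339}{17491}}{-30533 - 21605} = \frac{\sqrt{3 - 156} + \frac{16339}{17491}}{-52138} = \left(\sqrt{-153} + \frac{16339}{17491}\right) \left(- \frac{1}{52138}\right) = \left(3 i \sqrt{17} + \frac{16339}{17491}\right) \left(- \frac{1}{52138}\right) = \left(\frac{16339}{17491} + 3 i \sqrt{17}\right) \left(- \frac{1}{52138}\right) = - \frac{16339}{911945758} - \frac{3 i \sqrt{17}}{52138}$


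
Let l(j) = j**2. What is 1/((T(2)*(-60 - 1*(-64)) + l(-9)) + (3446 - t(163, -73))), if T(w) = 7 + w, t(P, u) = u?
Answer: 1/3636 ≈ 0.00027503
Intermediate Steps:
1/((T(2)*(-60 - 1*(-64)) + l(-9)) + (3446 - t(163, -73))) = 1/(((7 + 2)*(-60 - 1*(-64)) + (-9)**2) + (3446 - 1*(-73))) = 1/((9*(-60 + 64) + 81) + (3446 + 73)) = 1/((9*4 + 81) + 3519) = 1/((36 + 81) + 3519) = 1/(117 + 3519) = 1/3636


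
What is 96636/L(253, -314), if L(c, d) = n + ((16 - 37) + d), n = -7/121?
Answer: -1948826/6757 ≈ -288.42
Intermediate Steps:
n = -7/121 (n = -7*1/121 = -7/121 ≈ -0.057851)
L(c, d) = -2548/121 + d (L(c, d) = -7/121 + ((16 - 37) + d) = -7/121 + (-21 + d) = -2548/121 + d)
96636/L(253, -314) = 96636/(-2548/121 - 314) = 96636/(-40542/121) = 96636*(-121/40542) = -1948826/6757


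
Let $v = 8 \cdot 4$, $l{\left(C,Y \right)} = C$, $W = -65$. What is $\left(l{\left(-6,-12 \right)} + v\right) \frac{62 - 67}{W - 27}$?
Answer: $\frac{65}{46} \approx 1.413$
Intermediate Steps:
$v = 32$
$\left(l{\left(-6,-12 \right)} + v\right) \frac{62 - 67}{W - 27} = \left(-6 + 32\right) \frac{62 - 67}{-65 - 27} = 26 \left(- \frac{5}{-92}\right) = 26 \left(\left(-5\right) \left(- \frac{1}{92}\right)\right) = 26 \cdot \frac{5}{92} = \frac{65}{46}$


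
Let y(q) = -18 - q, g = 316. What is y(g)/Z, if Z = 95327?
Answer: -334/95327 ≈ -0.0035037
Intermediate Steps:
y(g)/Z = (-18 - 1*316)/95327 = (-18 - 316)*(1/95327) = -334*1/95327 = -334/95327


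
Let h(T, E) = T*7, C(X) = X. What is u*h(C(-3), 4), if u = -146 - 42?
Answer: 3948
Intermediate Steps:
u = -188
h(T, E) = 7*T
u*h(C(-3), 4) = -1316*(-3) = -188*(-21) = 3948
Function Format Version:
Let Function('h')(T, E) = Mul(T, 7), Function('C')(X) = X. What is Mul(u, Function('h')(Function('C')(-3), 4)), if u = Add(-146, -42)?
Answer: 3948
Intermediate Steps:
u = -188
Function('h')(T, E) = Mul(7, T)
Mul(u, Function('h')(Function('C')(-3), 4)) = Mul(-188, Mul(7, -3)) = Mul(-188, -21) = 3948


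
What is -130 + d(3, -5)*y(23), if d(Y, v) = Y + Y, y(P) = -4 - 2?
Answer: -166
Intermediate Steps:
y(P) = -6
d(Y, v) = 2*Y
-130 + d(3, -5)*y(23) = -130 + (2*3)*(-6) = -130 + 6*(-6) = -130 - 36 = -166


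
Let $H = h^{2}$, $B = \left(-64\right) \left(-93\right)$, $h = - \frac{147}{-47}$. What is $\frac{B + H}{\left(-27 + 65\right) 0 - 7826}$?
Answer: $- \frac{13169577}{17287634} \approx -0.76179$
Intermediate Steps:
$h = \frac{147}{47}$ ($h = \left(-147\right) \left(- \frac{1}{47}\right) = \frac{147}{47} \approx 3.1277$)
$B = 5952$
$H = \frac{21609}{2209}$ ($H = \left(\frac{147}{47}\right)^{2} = \frac{21609}{2209} \approx 9.7823$)
$\frac{B + H}{\left(-27 + 65\right) 0 - 7826} = \frac{5952 + \frac{21609}{2209}}{\left(-27 + 65\right) 0 - 7826} = \frac{13169577}{2209 \left(38 \cdot 0 - 7826\right)} = \frac{13169577}{2209 \left(0 - 7826\right)} = \frac{13169577}{2209 \left(-7826\right)} = \frac{13169577}{2209} \left(- \frac{1}{7826}\right) = - \frac{13169577}{17287634}$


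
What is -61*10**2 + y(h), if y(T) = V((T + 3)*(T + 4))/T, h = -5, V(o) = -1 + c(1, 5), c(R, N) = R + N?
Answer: -6101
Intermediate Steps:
c(R, N) = N + R
V(o) = 5 (V(o) = -1 + (5 + 1) = -1 + 6 = 5)
y(T) = 5/T
-61*10**2 + y(h) = -61*10**2 + 5/(-5) = -61*100 + 5*(-1/5) = -6100 - 1 = -6101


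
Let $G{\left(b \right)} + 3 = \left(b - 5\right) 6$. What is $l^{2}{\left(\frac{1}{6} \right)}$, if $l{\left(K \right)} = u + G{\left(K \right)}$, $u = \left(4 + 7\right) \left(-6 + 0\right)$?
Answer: $9604$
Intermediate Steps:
$u = -66$ ($u = 11 \left(-6\right) = -66$)
$G{\left(b \right)} = -33 + 6 b$ ($G{\left(b \right)} = -3 + \left(b - 5\right) 6 = -3 + \left(-5 + b\right) 6 = -3 + \left(-30 + 6 b\right) = -33 + 6 b$)
$l{\left(K \right)} = -99 + 6 K$ ($l{\left(K \right)} = -66 + \left(-33 + 6 K\right) = -99 + 6 K$)
$l^{2}{\left(\frac{1}{6} \right)} = \left(-99 + \frac{6}{6}\right)^{2} = \left(-99 + 6 \cdot \frac{1}{6}\right)^{2} = \left(-99 + 1\right)^{2} = \left(-98\right)^{2} = 9604$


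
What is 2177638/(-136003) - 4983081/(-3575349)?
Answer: -2369367293473/162086063349 ≈ -14.618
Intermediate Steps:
2177638/(-136003) - 4983081/(-3575349) = 2177638*(-1/136003) - 4983081*(-1/3575349) = -2177638/136003 + 1661027/1191783 = -2369367293473/162086063349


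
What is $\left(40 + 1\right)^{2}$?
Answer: $1681$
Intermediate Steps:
$\left(40 + 1\right)^{2} = 41^{2} = 1681$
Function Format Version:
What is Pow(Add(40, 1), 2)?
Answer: 1681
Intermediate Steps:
Pow(Add(40, 1), 2) = Pow(41, 2) = 1681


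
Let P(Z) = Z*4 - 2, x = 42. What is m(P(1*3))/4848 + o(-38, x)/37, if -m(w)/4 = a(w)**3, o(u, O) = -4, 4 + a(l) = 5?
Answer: -4885/44844 ≈ -0.10893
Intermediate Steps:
a(l) = 1 (a(l) = -4 + 5 = 1)
P(Z) = -2 + 4*Z (P(Z) = 4*Z - 2 = -2 + 4*Z)
m(w) = -4 (m(w) = -4*1**3 = -4*1 = -4)
m(P(1*3))/4848 + o(-38, x)/37 = -4/4848 - 4/37 = -4*1/4848 - 4*1/37 = -1/1212 - 4/37 = -4885/44844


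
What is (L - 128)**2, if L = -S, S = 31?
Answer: 25281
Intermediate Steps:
L = -31 (L = -1*31 = -31)
(L - 128)**2 = (-31 - 128)**2 = (-159)**2 = 25281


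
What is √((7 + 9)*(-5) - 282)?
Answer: I*√362 ≈ 19.026*I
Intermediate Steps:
√((7 + 9)*(-5) - 282) = √(16*(-5) - 282) = √(-80 - 282) = √(-362) = I*√362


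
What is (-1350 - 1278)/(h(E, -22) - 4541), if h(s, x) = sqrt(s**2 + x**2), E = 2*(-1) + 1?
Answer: 2983437/5155049 + 657*sqrt(485)/5155049 ≈ 0.58155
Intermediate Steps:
E = -1 (E = -2 + 1 = -1)
(-1350 - 1278)/(h(E, -22) - 4541) = (-1350 - 1278)/(sqrt((-1)**2 + (-22)**2) - 4541) = -2628/(sqrt(1 + 484) - 4541) = -2628/(sqrt(485) - 4541) = -2628/(-4541 + sqrt(485))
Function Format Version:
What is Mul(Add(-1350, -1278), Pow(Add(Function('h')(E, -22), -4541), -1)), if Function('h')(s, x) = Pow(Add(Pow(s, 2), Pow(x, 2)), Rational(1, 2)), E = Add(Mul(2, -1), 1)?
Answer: Add(Rational(2983437, 5155049), Mul(Rational(657, 5155049), Pow(485, Rational(1, 2)))) ≈ 0.58155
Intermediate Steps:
E = -1 (E = Add(-2, 1) = -1)
Mul(Add(-1350, -1278), Pow(Add(Function('h')(E, -22), -4541), -1)) = Mul(Add(-1350, -1278), Pow(Add(Pow(Add(Pow(-1, 2), Pow(-22, 2)), Rational(1, 2)), -4541), -1)) = Mul(-2628, Pow(Add(Pow(Add(1, 484), Rational(1, 2)), -4541), -1)) = Mul(-2628, Pow(Add(Pow(485, Rational(1, 2)), -4541), -1)) = Mul(-2628, Pow(Add(-4541, Pow(485, Rational(1, 2))), -1))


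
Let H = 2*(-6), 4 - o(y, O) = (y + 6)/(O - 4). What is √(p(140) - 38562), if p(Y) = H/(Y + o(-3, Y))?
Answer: I*√1642811424386/6527 ≈ 196.37*I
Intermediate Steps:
o(y, O) = 4 - (6 + y)/(-4 + O) (o(y, O) = 4 - (y + 6)/(O - 4) = 4 - (6 + y)/(-4 + O))
H = -12
p(Y) = -12/(Y + (-19 + 4*Y)/(-4 + Y)) (p(Y) = -12/(Y + (-22 - 1*(-3) + 4*Y)/(-4 + Y)) = -12/(Y + (-22 + 3 + 4*Y)/(-4 + Y)) = -12/(Y + (-19 + 4*Y)/(-4 + Y)))
√(p(140) - 38562) = √(12*(4 - 1*140)/(-19 + 140²) - 38562) = √(12*(4 - 140)/(-19 + 19600) - 38562) = √(12*(-136)/19581 - 38562) = √(12*(1/19581)*(-136) - 38562) = √(-544/6527 - 38562) = √(-251694718/6527) = I*√1642811424386/6527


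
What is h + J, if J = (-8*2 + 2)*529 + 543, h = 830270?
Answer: 823407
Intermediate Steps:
J = -6863 (J = (-16 + 2)*529 + 543 = -14*529 + 543 = -7406 + 543 = -6863)
h + J = 830270 - 6863 = 823407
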